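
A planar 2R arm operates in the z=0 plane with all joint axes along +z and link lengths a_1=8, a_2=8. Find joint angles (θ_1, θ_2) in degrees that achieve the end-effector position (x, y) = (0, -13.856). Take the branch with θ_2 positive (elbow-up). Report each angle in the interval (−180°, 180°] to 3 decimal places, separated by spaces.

cos θ_2 = (191.9887−8²−8²)/(2·8·8) = 0.4999; θ_2 = 60.0058° (elbow-up)
β = atan2(-13.8560,0.0000) = -90.0000°; ψ = atan2(6.9286,11.9993) = 30.0029°
θ_1 = β − ψ = -120.0029°

-120.003 60.006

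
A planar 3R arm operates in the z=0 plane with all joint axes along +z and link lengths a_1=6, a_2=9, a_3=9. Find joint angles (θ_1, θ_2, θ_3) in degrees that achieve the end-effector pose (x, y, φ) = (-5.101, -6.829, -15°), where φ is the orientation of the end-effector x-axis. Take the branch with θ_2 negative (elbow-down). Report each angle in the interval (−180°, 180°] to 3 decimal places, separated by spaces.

wrist centre = target − a_3·(cos φ, sin φ) = (-13.7943, -4.4996)
cos θ_2 = (210.5303−6²−9²)/(2·6·9) = 0.8660; θ_2 = -30.0005° (elbow-down)
β = atan2(-4.4996,-13.7943) = -161.9340°; ψ = atan2(-4.5001,13.7942) = -18.0678°
θ_1 = β − ψ = -143.8661°
θ_3 = φ − θ_1 − θ_2 = 158.8666° (wrapped to (-180°,180°])

-143.866 -30.001 158.867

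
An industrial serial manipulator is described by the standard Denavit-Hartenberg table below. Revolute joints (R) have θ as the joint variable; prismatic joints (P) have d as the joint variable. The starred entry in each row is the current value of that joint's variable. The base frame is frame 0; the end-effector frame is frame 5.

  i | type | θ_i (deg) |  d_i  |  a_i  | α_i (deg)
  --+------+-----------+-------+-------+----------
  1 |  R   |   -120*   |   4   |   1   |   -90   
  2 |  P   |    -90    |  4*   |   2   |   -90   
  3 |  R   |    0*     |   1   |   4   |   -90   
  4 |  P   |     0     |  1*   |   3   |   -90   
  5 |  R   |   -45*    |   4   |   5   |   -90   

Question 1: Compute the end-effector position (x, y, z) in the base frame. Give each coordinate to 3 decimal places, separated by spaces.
0.536 2.000 16.536

after link 1: o_1 = (-0.5000, -0.8660, 4.0000)
after link 2: o_2 = (2.9641, -2.8660, 6.0000)
after link 3: o_3 = (2.4641, -3.7321, 10.0000)
after link 4: o_4 = (1.5981, -3.2321, 13.0000)
after link 5: o_5 = (0.5362, 1.9998, 16.5355)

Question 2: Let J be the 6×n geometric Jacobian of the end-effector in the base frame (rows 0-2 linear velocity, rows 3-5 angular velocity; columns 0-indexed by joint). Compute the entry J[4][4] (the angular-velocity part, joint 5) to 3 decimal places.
axis z_4 = (0.5000,0.8660,0.0000); lever o_n−o_4 = (-1.0619,5.2319,3.5355)
cross product → J_v[:, 4] = (3.0619,-1.7678,3.5355)
J_ω[:, 4] = z_4
entry J[4][4] = 0.8660

0.866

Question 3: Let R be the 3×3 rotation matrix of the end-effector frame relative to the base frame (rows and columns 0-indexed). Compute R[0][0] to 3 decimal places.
End-effector x-axis (col 0 of R) = (-0.6124,0.3536,0.7071)
R[0][0] = -0.6124

-0.612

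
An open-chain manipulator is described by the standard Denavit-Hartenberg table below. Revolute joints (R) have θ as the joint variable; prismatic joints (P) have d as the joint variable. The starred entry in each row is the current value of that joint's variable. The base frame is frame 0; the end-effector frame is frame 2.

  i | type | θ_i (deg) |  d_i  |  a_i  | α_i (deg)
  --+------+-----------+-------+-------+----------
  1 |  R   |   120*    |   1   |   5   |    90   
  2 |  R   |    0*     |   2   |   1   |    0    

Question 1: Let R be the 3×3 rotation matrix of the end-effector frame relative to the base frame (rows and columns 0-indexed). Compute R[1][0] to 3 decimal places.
End-effector x-axis (col 0 of R) = (-0.5000,0.8660,0.0000)
R[1][0] = 0.8660

0.866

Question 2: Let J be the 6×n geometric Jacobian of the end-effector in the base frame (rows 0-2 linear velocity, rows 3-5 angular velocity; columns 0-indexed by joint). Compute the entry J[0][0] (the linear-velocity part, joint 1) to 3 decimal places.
axis z_0 = ẑ; lever o_n−o_0 = (-1.2679,6.1962,1.0000)
cross product → J_v[:, 0] = (-6.1962,-1.2679,0.0000)
J_ω[:, 0] = z_0
entry J[0][0] = -6.1962

-6.196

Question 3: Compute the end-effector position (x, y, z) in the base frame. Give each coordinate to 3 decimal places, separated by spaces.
after link 1: o_1 = (-2.5000, 4.3301, 1.0000)
after link 2: o_2 = (-1.2679, 6.1962, 1.0000)

-1.268 6.196 1.000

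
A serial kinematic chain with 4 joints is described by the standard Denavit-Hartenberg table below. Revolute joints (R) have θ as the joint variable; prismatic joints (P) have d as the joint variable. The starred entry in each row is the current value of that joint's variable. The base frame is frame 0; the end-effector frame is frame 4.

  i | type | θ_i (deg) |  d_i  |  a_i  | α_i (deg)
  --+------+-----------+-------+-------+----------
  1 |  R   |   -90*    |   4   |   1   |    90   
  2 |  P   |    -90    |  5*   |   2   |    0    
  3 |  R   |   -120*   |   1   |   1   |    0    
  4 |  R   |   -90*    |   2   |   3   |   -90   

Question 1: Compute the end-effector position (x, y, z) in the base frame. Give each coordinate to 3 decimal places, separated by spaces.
after link 1: o_1 = (0.0000, -1.0000, 4.0000)
after link 2: o_2 = (-5.0000, -1.0000, 2.0000)
after link 3: o_3 = (-6.0000, -0.1340, 2.5000)
after link 4: o_4 = (-8.0000, -1.6340, 5.0981)

-8.000 -1.634 5.098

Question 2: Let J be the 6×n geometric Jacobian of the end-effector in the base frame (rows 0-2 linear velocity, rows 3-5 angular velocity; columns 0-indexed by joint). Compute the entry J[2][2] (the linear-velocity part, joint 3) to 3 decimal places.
0.634

axis z_2 = (-1.0000,-0.0000,0.0000); lever o_n−o_2 = (-3.0000,-0.6340,3.0981)
cross product → J_v[:, 2] = (-0.0000,3.0981,0.6340)
J_ω[:, 2] = z_2
entry J[2][2] = 0.6340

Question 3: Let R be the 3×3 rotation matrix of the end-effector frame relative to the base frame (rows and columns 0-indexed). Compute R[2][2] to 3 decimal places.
0.500

End-effector z-axis (col 2 of R) = (-0.0000,0.8660,0.5000)
R[2][2] = 0.5000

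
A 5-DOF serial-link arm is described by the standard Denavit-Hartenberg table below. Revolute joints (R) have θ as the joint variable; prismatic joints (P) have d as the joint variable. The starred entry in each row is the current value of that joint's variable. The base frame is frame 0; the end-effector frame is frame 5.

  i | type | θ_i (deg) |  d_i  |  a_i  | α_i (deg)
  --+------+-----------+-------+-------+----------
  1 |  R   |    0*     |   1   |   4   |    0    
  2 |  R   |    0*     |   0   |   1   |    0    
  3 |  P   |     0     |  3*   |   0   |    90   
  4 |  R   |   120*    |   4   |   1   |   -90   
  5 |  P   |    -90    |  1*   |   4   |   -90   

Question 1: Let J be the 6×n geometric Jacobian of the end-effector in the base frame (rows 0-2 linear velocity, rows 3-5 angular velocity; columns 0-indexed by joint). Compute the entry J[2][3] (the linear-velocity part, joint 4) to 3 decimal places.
axis z_3 = (0.0000,-1.0000,0.0000); lever o_n−o_3 = (-1.3660,-8.0000,0.3660)
cross product → J_v[:, 3] = (-0.3660,-0.0000,-1.3660)
J_ω[:, 3] = z_3
entry J[2][3] = -1.3660

-1.366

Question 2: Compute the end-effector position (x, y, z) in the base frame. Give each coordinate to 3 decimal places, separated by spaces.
3.634 -8.000 4.366

after link 1: o_1 = (4.0000, 0.0000, 1.0000)
after link 2: o_2 = (5.0000, 0.0000, 1.0000)
after link 3: o_3 = (5.0000, 0.0000, 4.0000)
after link 4: o_4 = (4.5000, -4.0000, 4.8660)
after link 5: o_5 = (3.6340, -8.0000, 4.3660)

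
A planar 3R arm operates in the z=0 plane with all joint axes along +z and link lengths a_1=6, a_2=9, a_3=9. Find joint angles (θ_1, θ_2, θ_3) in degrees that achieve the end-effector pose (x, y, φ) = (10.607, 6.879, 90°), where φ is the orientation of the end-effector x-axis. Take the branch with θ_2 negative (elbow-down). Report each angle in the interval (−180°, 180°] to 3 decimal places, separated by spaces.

wrist centre = target − a_3·(cos φ, sin φ) = (10.6070, -2.1210)
cos θ_2 = (117.0071−6²−9²)/(2·6·9) = 0.0001; θ_2 = -89.9962° (elbow-down)
β = atan2(-2.1210,10.6070) = -11.3079°; ψ = atan2(-9.0000,6.0006) = -56.3073°
θ_1 = β − ψ = 44.9995°
θ_3 = φ − θ_1 − θ_2 = 134.9968° (wrapped to (-180°,180°])

44.999 -89.996 134.997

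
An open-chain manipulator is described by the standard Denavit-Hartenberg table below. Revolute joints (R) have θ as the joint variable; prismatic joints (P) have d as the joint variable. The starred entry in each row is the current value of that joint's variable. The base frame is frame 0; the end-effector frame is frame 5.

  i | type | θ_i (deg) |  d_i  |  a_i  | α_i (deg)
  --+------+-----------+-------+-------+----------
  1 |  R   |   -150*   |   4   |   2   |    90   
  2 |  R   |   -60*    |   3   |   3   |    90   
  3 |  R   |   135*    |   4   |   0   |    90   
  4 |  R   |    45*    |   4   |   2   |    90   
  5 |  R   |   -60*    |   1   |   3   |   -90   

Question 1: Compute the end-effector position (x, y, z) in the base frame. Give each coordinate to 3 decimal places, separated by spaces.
-1.281 6.467 -0.392

after link 1: o_1 = (-1.7321, -1.0000, 4.0000)
after link 2: o_2 = (-4.5311, 0.8481, 1.4019)
after link 3: o_3 = (-1.5311, 2.5801, -0.5981)
after link 4: o_4 = (-3.1764, 6.0509, -2.8886)
after link 5: o_5 = (-1.2809, 6.4673, -0.3919)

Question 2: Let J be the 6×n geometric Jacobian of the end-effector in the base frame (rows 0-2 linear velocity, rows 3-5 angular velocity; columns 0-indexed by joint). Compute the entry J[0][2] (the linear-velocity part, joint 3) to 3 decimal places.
2.033

axis z_2 = (0.7500,0.4330,-0.5000); lever o_n−o_2 = (3.2502,5.6192,-1.7938)
cross product → J_v[:, 2] = (2.0329,-0.2797,2.8071)
J_ω[:, 2] = z_2
entry J[0][2] = 2.0329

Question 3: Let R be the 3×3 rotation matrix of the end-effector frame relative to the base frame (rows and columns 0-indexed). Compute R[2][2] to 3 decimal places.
End-effector z-axis (col 2 of R) = (0.1004,0.9662,-0.2374)
R[2][2] = -0.2374

-0.237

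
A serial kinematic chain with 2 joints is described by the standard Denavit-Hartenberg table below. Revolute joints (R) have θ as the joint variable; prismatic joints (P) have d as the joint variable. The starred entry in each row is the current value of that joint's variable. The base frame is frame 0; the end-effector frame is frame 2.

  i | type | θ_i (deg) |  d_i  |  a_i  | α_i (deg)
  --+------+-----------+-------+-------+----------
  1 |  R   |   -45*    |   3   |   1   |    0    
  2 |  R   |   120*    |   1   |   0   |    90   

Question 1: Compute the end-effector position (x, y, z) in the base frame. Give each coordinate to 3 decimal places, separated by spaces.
0.707 -0.707 4.000

after link 1: o_1 = (0.7071, -0.7071, 3.0000)
after link 2: o_2 = (0.7071, -0.7071, 4.0000)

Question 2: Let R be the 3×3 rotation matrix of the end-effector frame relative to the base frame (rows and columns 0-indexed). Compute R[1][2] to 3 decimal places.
End-effector z-axis (col 2 of R) = (0.9659,-0.2588,0.0000)
R[1][2] = -0.2588

-0.259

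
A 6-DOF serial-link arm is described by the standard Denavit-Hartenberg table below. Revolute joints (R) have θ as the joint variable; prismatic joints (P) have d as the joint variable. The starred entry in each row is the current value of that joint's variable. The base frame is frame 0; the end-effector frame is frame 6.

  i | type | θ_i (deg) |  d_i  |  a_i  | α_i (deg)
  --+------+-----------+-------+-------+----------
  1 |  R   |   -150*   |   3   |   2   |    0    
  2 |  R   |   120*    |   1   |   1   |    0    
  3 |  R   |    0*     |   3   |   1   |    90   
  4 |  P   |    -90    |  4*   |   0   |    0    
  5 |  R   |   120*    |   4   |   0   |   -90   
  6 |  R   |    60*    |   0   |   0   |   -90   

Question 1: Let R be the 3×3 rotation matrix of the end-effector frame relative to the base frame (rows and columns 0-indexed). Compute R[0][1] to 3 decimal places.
0.433

End-effector y-axis (col 1 of R) = (0.4330,-0.2500,-0.8660)
R[0][1] = 0.4330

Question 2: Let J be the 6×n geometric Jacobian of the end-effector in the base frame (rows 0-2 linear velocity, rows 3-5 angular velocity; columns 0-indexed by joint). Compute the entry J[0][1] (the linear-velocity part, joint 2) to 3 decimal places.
7.928

axis z_1 = (0.0000,0.0000,1.0000); lever o_n−o_1 = (-2.2679,-7.9282,4.0000)
cross product → J_v[:, 1] = (7.9282,-2.2679,0.0000)
J_ω[:, 1] = z_1
entry J[0][1] = 7.9282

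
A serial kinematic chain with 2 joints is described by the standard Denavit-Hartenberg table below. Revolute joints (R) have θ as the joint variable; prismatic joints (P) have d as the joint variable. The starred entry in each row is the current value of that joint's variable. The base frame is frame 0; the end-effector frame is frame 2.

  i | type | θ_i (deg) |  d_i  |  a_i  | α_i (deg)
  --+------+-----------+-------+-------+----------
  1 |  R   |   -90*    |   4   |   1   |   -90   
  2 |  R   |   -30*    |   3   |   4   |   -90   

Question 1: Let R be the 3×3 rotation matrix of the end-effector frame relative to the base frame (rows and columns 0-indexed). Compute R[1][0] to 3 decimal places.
-0.866

End-effector x-axis (col 0 of R) = (0.0000,-0.8660,0.5000)
R[1][0] = -0.8660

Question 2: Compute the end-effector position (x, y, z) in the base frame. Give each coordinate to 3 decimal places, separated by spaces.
3.000 -4.464 6.000

after link 1: o_1 = (0.0000, -1.0000, 4.0000)
after link 2: o_2 = (3.0000, -4.4641, 6.0000)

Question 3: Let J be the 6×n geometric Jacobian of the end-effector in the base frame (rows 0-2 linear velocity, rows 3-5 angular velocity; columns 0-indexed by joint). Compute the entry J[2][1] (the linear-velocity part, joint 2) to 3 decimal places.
axis z_1 = (1.0000,0.0000,0.0000); lever o_n−o_1 = (3.0000,-3.4641,2.0000)
cross product → J_v[:, 1] = (0.0000,-2.0000,-3.4641)
J_ω[:, 1] = z_1
entry J[2][1] = -3.4641

-3.464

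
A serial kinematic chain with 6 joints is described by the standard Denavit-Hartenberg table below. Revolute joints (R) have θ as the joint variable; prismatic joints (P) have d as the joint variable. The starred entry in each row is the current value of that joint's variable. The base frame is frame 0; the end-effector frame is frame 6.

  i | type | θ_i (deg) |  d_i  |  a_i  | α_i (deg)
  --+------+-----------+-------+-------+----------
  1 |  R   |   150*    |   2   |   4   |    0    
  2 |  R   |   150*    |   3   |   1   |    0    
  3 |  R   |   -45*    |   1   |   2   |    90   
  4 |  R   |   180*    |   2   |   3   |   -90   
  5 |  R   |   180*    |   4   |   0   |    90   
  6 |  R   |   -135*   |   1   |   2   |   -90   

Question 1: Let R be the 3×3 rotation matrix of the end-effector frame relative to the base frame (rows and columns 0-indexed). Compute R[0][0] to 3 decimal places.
End-effector x-axis (col 0 of R) = (0.1830,0.6830,0.7071)
R[0][0] = 0.1830

0.183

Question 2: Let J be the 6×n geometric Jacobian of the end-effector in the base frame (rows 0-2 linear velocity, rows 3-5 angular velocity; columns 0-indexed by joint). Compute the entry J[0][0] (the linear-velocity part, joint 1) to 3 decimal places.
axis z_0 = ẑ; lever o_n−o_0 = (-3.3052,3.7247,3.4142)
cross product → J_v[:, 0] = (-3.7247,-3.3052,0.0000)
J_ω[:, 0] = z_0
entry J[0][0] = -3.7247

-3.725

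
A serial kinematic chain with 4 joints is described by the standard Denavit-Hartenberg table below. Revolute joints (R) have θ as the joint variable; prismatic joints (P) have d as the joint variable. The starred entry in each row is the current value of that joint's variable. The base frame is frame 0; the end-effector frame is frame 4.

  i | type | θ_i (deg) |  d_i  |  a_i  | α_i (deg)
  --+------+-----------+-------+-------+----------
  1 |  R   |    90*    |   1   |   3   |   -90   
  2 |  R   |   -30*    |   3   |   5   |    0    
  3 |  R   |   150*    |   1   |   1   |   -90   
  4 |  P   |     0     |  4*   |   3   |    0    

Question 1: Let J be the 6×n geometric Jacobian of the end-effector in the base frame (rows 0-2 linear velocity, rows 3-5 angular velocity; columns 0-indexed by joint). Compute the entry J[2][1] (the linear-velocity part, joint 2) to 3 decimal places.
axis z_1 = (-1.0000,0.0000,0.0000); lever o_n−o_1 = (-4.0000,-1.1340,1.0359)
cross product → J_v[:, 1] = (0.0000,1.0359,1.1340)
J_ω[:, 1] = z_1
entry J[2][1] = 1.1340

1.134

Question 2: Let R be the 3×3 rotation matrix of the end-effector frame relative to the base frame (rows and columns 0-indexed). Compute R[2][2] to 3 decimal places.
End-effector z-axis (col 2 of R) = (-0.0000,-0.8660,0.5000)
R[2][2] = 0.5000

0.500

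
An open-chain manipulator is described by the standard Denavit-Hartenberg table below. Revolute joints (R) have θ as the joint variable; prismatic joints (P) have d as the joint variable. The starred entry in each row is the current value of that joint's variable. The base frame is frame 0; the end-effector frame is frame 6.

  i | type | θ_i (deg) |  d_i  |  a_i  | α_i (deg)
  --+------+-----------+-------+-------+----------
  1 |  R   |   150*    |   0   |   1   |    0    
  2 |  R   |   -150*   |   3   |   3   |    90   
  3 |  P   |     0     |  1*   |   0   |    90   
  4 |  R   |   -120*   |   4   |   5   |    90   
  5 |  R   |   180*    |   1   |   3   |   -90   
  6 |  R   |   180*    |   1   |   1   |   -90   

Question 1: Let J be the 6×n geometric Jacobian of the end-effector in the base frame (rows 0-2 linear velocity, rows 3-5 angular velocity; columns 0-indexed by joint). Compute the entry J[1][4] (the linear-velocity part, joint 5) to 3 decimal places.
0.866

axis z_4 = (-0.8660,-0.5000,-0.0000); lever o_n−o_4 = (0.1340,-2.2321,1.0000)
cross product → J_v[:, 4] = (-0.5000,0.8660,2.0000)
J_ω[:, 4] = z_4
entry J[1][4] = 0.8660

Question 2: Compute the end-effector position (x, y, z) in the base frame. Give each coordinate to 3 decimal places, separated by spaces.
-0.232 1.598 -0.000

after link 1: o_1 = (-0.8660, 0.5000, 0.0000)
after link 2: o_2 = (2.1340, 0.5000, 3.0000)
after link 3: o_3 = (2.1340, -0.5000, 3.0000)
after link 4: o_4 = (-0.3660, 3.8301, -1.0000)
after link 5: o_5 = (0.2679, 0.7321, -1.0000)
after link 6: o_6 = (-0.2321, 1.5981, -0.0000)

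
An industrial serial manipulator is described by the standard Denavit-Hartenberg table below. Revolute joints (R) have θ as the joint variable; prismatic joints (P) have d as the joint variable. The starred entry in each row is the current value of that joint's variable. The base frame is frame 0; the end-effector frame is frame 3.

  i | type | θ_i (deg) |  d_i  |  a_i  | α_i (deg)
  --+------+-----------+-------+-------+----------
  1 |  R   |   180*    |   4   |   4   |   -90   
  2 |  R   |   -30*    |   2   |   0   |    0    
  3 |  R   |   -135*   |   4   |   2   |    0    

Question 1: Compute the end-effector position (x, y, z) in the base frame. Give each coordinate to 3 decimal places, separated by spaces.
-2.068 -6.000 4.518

after link 1: o_1 = (-4.0000, 0.0000, 4.0000)
after link 2: o_2 = (-4.0000, -2.0000, 4.0000)
after link 3: o_3 = (-2.0681, -6.0000, 4.5176)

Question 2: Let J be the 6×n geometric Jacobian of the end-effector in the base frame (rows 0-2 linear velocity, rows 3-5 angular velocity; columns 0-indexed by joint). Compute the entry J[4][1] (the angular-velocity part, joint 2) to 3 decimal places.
-1.000

axis z_1 = (-0.0000,-1.0000,0.0000); lever o_n−o_1 = (1.9319,-6.0000,0.5176)
cross product → J_v[:, 1] = (-0.5176,0.0000,1.9319)
J_ω[:, 1] = z_1
entry J[4][1] = -1.0000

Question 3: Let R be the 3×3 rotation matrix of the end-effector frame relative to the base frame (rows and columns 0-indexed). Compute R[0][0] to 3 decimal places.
0.966

End-effector x-axis (col 0 of R) = (0.9659,-0.0000,0.2588)
R[0][0] = 0.9659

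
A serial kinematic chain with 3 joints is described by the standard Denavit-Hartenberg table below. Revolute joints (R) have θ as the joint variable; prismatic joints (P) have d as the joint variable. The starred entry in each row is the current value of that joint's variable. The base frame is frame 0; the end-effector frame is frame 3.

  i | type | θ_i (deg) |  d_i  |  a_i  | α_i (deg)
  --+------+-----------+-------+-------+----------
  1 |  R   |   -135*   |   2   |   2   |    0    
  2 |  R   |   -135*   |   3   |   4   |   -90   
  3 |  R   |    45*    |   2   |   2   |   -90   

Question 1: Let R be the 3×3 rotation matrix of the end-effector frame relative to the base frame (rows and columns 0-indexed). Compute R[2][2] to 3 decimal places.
-0.707

End-effector z-axis (col 2 of R) = (0.0000,-0.7071,-0.7071)
R[2][2] = -0.7071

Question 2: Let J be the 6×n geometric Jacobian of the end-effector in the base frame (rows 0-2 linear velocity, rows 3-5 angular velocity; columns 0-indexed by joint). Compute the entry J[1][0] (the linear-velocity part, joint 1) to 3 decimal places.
axis z_0 = ẑ; lever o_n−o_0 = (-3.4142,4.0000,3.5858)
cross product → J_v[:, 0] = (-4.0000,-3.4142,0.0000)
J_ω[:, 0] = z_0
entry J[1][0] = -3.4142

-3.414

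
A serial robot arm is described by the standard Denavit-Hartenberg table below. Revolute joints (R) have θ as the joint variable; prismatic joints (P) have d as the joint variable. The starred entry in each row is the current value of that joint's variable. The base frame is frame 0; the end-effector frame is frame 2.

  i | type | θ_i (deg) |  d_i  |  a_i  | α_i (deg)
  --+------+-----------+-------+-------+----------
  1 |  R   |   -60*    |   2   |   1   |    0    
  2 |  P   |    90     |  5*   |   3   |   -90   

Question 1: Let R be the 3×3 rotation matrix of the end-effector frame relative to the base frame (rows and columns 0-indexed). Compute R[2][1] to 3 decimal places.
-1.000

End-effector y-axis (col 1 of R) = (-0.0000,0.0000,-1.0000)
R[2][1] = -1.0000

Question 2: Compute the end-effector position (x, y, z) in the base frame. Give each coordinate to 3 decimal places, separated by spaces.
3.098 0.634 7.000

after link 1: o_1 = (0.5000, -0.8660, 2.0000)
after link 2: o_2 = (3.0981, 0.6340, 7.0000)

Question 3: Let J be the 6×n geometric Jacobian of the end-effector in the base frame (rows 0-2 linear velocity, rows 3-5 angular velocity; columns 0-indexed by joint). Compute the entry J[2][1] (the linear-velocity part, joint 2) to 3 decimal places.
1.000

prismatic axis z_1 = (0.0000,0.0000,1.0000)
J_v[:, 1] = z_1; J_ω[:, 1] = (0,0,0)
entry J[2][1] = 1.0000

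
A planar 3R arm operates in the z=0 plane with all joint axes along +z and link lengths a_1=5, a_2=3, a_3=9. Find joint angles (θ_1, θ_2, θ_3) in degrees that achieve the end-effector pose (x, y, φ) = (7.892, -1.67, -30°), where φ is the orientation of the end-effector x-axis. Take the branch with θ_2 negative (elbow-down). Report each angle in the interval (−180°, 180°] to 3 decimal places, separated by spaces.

wrist centre = target − a_3·(cos φ, sin φ) = (0.0978, 2.8300)
cos θ_2 = (8.0185−5²−3²)/(2·5·3) = -0.8661; θ_2 = -150.0030° (elbow-down)
β = atan2(2.8300,0.0978) = 88.0213°; ψ = atan2(-1.4999,2.4018) = -31.9833°
θ_1 = β − ψ = 120.0046°
θ_3 = φ − θ_1 − θ_2 = -0.0016° (wrapped to (-180°,180°])

120.005 -150.003 -0.002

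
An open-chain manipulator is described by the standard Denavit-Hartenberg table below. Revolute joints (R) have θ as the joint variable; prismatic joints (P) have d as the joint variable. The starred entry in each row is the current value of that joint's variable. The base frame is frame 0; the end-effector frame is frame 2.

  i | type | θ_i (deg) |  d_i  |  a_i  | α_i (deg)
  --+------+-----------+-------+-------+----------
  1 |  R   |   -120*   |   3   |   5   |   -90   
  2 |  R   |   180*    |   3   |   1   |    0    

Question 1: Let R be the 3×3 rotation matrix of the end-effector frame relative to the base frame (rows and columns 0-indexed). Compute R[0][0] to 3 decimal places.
End-effector x-axis (col 0 of R) = (0.5000,0.8660,-0.0000)
R[0][0] = 0.5000

0.500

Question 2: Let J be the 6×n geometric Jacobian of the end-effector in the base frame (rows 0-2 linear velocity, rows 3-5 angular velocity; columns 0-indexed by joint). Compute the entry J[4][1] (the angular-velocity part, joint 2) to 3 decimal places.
-0.500

axis z_1 = (0.8660,-0.5000,0.0000); lever o_n−o_1 = (3.0981,-0.6340,0.0000)
cross product → J_v[:, 1] = (0.0000,0.0000,1.0000)
J_ω[:, 1] = z_1
entry J[4][1] = -0.5000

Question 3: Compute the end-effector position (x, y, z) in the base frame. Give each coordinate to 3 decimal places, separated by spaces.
0.598 -4.964 3.000

after link 1: o_1 = (-2.5000, -4.3301, 3.0000)
after link 2: o_2 = (0.5981, -4.9641, 3.0000)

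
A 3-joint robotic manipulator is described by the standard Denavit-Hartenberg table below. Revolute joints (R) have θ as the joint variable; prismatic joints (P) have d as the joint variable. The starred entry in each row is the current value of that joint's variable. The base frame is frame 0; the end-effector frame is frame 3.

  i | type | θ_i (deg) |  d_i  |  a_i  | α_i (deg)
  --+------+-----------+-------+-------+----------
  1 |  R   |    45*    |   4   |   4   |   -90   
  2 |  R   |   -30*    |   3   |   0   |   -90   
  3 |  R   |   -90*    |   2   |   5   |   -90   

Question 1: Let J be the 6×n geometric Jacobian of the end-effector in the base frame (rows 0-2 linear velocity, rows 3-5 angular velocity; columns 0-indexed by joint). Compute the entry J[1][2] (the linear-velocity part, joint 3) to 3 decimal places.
axis z_2 = (0.3536,0.3536,-0.8660); lever o_n−o_2 = (-2.8284,4.2426,-1.7321)
cross product → J_v[:, 2] = (3.0619,3.0619,2.5000)
J_ω[:, 2] = z_2
entry J[1][2] = 3.0619

3.062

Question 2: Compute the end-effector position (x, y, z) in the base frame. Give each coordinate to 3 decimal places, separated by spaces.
-2.121 9.192 2.268

after link 1: o_1 = (2.8284, 2.8284, 4.0000)
after link 2: o_2 = (0.7071, 4.9497, 4.0000)
after link 3: o_3 = (-2.1213, 9.1924, 2.2679)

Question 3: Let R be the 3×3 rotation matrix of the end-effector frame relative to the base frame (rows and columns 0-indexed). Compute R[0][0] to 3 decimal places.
End-effector x-axis (col 0 of R) = (-0.7071,0.7071,0.0000)
R[0][0] = -0.7071

-0.707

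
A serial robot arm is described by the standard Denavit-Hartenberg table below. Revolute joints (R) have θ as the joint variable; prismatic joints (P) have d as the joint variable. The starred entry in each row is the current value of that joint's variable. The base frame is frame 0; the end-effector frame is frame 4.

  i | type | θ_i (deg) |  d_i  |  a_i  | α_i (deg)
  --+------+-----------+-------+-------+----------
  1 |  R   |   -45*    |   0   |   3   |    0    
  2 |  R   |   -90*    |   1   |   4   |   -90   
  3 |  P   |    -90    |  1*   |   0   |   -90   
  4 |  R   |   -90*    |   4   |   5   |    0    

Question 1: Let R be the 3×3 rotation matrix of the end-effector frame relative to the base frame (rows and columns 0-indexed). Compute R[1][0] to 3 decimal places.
-0.707

End-effector x-axis (col 0 of R) = (0.7071,-0.7071,0.0000)
R[1][0] = -0.7071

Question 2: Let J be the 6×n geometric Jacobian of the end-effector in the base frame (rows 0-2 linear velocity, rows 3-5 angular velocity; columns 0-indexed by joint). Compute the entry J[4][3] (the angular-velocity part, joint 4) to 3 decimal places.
axis z_3 = (-0.7071,-0.7071,-0.0000); lever o_n−o_3 = (0.7071,-6.3640,0.0000)
cross product → J_v[:, 3] = (-0.0000,0.0000,5.0000)
J_ω[:, 3] = z_3
entry J[4][3] = -0.7071

-0.707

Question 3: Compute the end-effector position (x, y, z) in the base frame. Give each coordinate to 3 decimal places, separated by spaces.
after link 1: o_1 = (2.1213, -2.1213, 0.0000)
after link 2: o_2 = (-0.7071, -4.9497, 1.0000)
after link 3: o_3 = (0.0000, -5.6569, 1.0000)
after link 4: o_4 = (0.7071, -12.0208, 1.0000)

0.707 -12.021 1.000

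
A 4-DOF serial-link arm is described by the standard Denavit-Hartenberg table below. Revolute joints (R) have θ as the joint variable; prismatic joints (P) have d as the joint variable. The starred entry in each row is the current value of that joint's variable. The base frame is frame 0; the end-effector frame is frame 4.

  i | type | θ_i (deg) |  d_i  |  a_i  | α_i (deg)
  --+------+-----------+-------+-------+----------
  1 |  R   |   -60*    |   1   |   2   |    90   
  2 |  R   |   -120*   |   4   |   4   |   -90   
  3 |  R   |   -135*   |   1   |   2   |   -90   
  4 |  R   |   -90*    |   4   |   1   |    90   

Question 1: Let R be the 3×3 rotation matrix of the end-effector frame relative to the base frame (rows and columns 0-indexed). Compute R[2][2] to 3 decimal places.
-0.612

End-effector z-axis (col 2 of R) = (0.4356,0.6597,-0.6124)
R[2][2] = -0.6124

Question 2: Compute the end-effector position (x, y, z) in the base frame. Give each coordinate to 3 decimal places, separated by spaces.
-6.626 -5.009 -4.689

after link 1: o_1 = (1.0000, -1.7321, 1.0000)
after link 2: o_2 = (-3.4641, -2.0000, -2.4641)
after link 3: o_3 = (-3.9023, -4.0695, -1.7394)
after link 4: o_4 = (-6.6259, -5.0089, -4.6888)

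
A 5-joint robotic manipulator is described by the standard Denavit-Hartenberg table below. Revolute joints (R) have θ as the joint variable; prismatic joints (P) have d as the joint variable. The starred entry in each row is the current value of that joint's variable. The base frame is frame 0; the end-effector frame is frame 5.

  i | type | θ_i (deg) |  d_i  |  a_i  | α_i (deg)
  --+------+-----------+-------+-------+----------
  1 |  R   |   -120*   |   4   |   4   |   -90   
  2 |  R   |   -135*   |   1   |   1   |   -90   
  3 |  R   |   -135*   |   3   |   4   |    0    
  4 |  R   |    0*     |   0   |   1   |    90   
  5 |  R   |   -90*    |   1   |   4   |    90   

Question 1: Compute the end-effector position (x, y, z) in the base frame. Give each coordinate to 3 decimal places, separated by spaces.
after link 1: o_1 = (-2.0000, -3.4641, 4.0000)
after link 2: o_2 = (-0.7804, -3.3517, 4.7071)
after link 3: o_3 = (-0.3916, -8.3351, 4.8284)
after link 4: o_4 = (-0.0292, -9.1217, 4.3284)
after link 5: o_5 = (0.5226, -6.7516, 1.0000)

0.523 -6.752 1.000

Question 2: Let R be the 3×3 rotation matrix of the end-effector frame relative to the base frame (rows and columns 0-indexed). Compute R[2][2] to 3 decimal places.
0.500

End-effector z-axis (col 2 of R) = (-0.3624,0.7866,0.5000)
R[2][2] = 0.5000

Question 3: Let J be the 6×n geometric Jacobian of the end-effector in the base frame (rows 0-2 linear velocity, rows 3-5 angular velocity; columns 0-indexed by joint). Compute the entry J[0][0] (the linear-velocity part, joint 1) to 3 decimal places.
axis z_0 = ẑ; lever o_n−o_0 = (0.5226,-6.7516,1.0000)
cross product → J_v[:, 0] = (6.7516,0.5226,-0.0000)
J_ω[:, 0] = z_0
entry J[0][0] = 6.7516

6.752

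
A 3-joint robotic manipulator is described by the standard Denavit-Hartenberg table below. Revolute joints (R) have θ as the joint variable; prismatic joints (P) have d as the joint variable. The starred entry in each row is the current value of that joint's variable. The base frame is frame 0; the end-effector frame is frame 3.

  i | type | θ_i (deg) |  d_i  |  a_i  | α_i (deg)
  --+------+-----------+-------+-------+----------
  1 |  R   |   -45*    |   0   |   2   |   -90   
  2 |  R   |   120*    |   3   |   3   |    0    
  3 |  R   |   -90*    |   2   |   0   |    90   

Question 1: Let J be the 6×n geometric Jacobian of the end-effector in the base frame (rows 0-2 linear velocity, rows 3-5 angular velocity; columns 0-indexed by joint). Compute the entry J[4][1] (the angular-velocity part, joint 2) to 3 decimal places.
axis z_1 = (0.7071,0.7071,0.0000); lever o_n−o_1 = (2.4749,4.5962,-2.5981)
cross product → J_v[:, 1] = (-1.8371,1.8371,1.5000)
J_ω[:, 1] = z_1
entry J[4][1] = 0.7071

0.707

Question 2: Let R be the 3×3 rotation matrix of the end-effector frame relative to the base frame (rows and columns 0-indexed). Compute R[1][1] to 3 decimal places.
End-effector y-axis (col 1 of R) = (0.7071,0.7071,0.0000)
R[1][1] = 0.7071

0.707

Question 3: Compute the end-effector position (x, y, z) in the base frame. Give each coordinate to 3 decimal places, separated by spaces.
3.889 3.182 -2.598

after link 1: o_1 = (1.4142, -1.4142, 0.0000)
after link 2: o_2 = (2.4749, 1.7678, -2.5981)
after link 3: o_3 = (3.8891, 3.1820, -2.5981)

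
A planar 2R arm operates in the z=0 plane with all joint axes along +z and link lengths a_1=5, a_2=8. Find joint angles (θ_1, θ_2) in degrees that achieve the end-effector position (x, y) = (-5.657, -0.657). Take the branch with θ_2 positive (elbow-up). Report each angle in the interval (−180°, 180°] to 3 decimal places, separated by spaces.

90.003 134.998

cos θ_2 = (32.4333−5²−8²)/(2·5·8) = -0.7071; θ_2 = 134.9981° (elbow-up)
β = atan2(-0.6570,-5.6570) = -173.3754°; ψ = atan2(5.6570,-0.6567) = 96.6213°
θ_1 = β − ψ = -269.9967°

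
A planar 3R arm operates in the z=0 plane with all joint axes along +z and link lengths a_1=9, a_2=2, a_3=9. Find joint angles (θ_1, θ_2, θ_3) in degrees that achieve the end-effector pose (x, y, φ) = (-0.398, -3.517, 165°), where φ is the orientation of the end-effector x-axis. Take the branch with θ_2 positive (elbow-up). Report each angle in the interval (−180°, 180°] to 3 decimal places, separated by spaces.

wrist centre = target − a_3·(cos φ, sin φ) = (8.2953, -5.8464)
cos θ_2 = (102.9926−9²−2²)/(2·9·2) = 0.4998; θ_2 = 60.0136° (elbow-up)
β = atan2(-5.8464,8.2953) = -35.1754°; ψ = atan2(1.7323,9.9996) = 9.8281°
θ_1 = β − ψ = -45.0035°
θ_3 = φ − θ_1 − θ_2 = 149.9899° (wrapped to (-180°,180°])

-45.004 60.014 149.990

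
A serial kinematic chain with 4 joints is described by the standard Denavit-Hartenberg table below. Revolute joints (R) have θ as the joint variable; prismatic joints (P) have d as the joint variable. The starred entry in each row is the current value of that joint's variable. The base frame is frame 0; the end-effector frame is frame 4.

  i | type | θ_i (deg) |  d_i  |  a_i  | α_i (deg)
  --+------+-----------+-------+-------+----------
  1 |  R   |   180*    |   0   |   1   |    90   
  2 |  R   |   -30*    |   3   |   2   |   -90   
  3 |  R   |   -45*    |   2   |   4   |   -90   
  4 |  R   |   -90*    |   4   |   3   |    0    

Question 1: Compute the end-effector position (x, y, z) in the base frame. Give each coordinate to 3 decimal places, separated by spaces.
-10.131 3.000 0.502

after link 1: o_1 = (-1.0000, 0.0000, 0.0000)
after link 2: o_2 = (-2.7321, 3.0000, -1.0000)
after link 3: o_3 = (-6.1815, 5.8284, -0.6822)
after link 4: o_4 = (-10.1310, 3.0000, 0.5017)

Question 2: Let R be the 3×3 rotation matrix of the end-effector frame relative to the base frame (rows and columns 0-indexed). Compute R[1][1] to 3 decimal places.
End-effector y-axis (col 1 of R) = (-0.6124,0.7071,-0.3536)
R[1][1] = 0.7071

0.707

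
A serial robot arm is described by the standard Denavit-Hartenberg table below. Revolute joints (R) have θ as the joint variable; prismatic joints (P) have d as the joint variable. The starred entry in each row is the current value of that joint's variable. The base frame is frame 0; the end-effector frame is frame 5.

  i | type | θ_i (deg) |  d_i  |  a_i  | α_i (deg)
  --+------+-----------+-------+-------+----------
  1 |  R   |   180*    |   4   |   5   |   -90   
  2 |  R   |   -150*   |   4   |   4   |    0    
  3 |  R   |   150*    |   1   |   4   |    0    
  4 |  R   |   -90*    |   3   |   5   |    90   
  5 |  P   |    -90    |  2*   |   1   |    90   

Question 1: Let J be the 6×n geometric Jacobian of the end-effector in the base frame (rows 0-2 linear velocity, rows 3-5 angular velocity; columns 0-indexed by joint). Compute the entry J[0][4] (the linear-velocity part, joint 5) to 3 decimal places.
prismatic axis z_4 = (1.0000,-0.0000,0.0000)
J_v[:, 4] = z_4; J_ω[:, 4] = (0,0,0)
entry J[0][4] = 1.0000

1.000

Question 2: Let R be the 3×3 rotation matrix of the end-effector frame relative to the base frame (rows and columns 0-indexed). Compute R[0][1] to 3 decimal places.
1.000

End-effector y-axis (col 1 of R) = (1.0000,-0.0000,0.0000)
R[0][1] = 1.0000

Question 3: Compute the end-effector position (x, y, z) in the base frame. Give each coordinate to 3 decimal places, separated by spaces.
-3.536 -7.000 11.000

after link 1: o_1 = (-5.0000, 0.0000, 4.0000)
after link 2: o_2 = (-1.5359, -4.0000, 6.0000)
after link 3: o_3 = (-5.5359, -5.0000, 6.0000)
after link 4: o_4 = (-5.5359, -8.0000, 11.0000)
after link 5: o_5 = (-3.5359, -7.0000, 11.0000)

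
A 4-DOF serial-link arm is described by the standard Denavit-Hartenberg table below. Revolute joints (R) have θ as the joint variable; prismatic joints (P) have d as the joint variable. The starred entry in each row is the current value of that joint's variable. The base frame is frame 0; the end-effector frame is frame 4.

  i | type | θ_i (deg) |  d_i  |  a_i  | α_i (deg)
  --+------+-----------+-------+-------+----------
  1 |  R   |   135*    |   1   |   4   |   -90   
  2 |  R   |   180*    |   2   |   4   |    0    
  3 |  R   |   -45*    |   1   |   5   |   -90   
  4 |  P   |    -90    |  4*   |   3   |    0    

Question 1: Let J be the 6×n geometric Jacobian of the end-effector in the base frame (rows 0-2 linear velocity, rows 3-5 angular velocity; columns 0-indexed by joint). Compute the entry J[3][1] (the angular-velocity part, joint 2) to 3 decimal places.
axis z_1 = (-0.7071,-0.7071,0.0000); lever o_n−o_1 = (3.0858,-11.5711,-0.7071)
cross product → J_v[:, 1] = (0.5000,-0.5000,10.3640)
J_ω[:, 1] = z_1
entry J[3][1] = -0.7071

-0.707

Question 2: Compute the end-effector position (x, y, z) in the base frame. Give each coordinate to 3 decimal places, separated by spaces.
after link 1: o_1 = (-2.8284, 2.8284, 1.0000)
after link 2: o_2 = (-1.4142, -1.4142, 1.0000)
after link 3: o_3 = (0.3787, -4.6213, -2.5355)
after link 4: o_4 = (0.2574, -8.7426, 0.2929)

0.257 -8.743 0.293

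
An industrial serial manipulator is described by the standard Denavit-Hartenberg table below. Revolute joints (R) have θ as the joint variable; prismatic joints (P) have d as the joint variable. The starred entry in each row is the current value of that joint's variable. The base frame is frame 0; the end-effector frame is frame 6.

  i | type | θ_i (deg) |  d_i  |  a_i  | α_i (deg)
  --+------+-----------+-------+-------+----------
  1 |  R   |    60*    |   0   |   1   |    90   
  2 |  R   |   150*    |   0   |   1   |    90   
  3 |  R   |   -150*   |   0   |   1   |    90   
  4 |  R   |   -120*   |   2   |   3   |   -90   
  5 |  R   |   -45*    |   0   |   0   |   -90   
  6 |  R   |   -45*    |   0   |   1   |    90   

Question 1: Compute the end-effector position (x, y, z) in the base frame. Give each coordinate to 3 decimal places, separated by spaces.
after link 1: o_1 = (0.5000, 0.8660, 0.0000)
after link 2: o_2 = (0.0670, 0.1160, 0.5000)
after link 3: o_3 = (0.0090, 1.0155, 0.0670)
after link 4: o_4 = (1.3795, -1.5748, -2.0335)
after link 5: o_5 = (1.3795, -1.5748, -2.0335)
after link 6: o_6 = (1.6451, -1.6184, -2.9966)

1.645 -1.618 -2.997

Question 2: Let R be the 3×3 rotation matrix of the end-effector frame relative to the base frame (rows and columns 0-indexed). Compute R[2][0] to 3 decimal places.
-0.963

End-effector x-axis (col 0 of R) = (0.2656,-0.0436,-0.9631)
R[2][0] = -0.9631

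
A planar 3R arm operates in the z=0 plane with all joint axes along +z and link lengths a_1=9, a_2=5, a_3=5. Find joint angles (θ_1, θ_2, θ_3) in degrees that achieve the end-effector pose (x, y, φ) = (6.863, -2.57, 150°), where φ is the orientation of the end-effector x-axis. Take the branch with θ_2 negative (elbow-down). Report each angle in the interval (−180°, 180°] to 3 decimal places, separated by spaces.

wrist centre = target − a_3·(cos φ, sin φ) = (11.1931, -5.0700)
cos θ_2 = (150.9910−9²−5²)/(2·9·5) = 0.4999; θ_2 = -60.0066° (elbow-down)
β = atan2(-5.0700,11.1931) = -24.3685°; ψ = atan2(-4.3304,11.4995) = -20.6351°
θ_1 = β − ψ = -3.7334°
θ_3 = φ − θ_1 − θ_2 = -146.2600° (wrapped to (-180°,180°])

-3.733 -60.007 -146.260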